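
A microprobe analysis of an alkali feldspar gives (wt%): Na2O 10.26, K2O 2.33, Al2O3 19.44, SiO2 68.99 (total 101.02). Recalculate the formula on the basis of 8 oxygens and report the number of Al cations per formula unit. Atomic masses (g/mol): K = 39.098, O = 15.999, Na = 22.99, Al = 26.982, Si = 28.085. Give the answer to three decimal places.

10.26 wt% Na2O ÷ 61.979 g/mol = 0.16554 mol, giving 0.33108 Na and 0.16554 O.
2.33 wt% K2O ÷ 94.195 g/mol = 0.02474 mol, giving 0.04948 K and 0.02474 O.
19.44 wt% Al2O3 ÷ 101.961 g/mol = 0.19066 mol, giving 0.38132 Al and 0.57198 O.
68.99 wt% SiO2 ÷ 60.083 g/mol = 1.14824 mol, giving 1.14824 Si and 2.29648 O.
Oxygen sums to 3.05874; scaling by 8/3.05874 = 2.61546 puts the formula on 8 O.
Al: 0.38132 × 2.61546 = 0.997 atoms per formula unit.

0.997 Al apfu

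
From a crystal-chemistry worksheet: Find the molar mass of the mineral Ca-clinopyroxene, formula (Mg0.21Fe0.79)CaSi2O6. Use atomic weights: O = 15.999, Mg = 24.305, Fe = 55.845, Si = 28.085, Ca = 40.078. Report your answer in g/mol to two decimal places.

The formula mass is the sum 0.21(24.305) + 0.79(55.845) + 1(40.078) + 2(28.085) + 6(15.999).

241.46 g/mol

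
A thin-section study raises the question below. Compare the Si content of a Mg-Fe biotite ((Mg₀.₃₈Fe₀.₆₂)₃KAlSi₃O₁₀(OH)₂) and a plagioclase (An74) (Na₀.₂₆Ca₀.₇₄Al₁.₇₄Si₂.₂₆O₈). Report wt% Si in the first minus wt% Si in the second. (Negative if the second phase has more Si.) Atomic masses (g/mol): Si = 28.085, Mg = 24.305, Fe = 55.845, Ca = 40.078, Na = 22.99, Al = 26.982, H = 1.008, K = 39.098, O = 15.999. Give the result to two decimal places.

First mineral: 84.255 g Si in 475.918 g formula = 17.70 wt% Si.
Second mineral: 63.472 g Si in 274.048 g formula = 23.16 wt% Si.
17.70% − 23.16% gives a difference of -5.46 percentage points.

-5.46 percentage points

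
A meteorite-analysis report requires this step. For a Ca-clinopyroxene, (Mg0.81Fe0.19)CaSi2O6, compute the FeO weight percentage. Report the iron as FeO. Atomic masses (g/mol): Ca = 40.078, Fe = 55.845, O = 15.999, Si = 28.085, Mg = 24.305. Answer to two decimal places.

6.13 wt%

Formula mass = 222.540 g/mol.
0.19 Fe → 0.1900 mol FeO per formula unit; M(FeO) = 71.844, so FeO mass = 13.650 g.
13.650/222.540 × 100 = 6.13 wt%.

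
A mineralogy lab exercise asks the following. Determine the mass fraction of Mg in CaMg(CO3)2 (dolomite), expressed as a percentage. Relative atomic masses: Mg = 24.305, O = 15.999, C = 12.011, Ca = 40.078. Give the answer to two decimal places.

M(CaMg(CO3)2) = 184.399 g/mol.
Mg contributes 1 × 24.305 = 24.305 g per mole.
24.305/184.399 = 0.1318 → 13.18%.

13.18 mass %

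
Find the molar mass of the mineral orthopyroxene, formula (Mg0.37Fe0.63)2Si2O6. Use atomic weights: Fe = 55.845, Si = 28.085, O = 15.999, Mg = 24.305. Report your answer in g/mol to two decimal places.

240.51 g/mol

M = 0.74*24.305 + 1.26*55.845 + 2*28.085 + 6*15.999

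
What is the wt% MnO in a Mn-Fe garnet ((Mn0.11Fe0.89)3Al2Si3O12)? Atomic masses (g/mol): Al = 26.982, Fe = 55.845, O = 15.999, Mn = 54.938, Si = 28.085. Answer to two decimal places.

M((Mn0.11Fe0.89)3Al2Si3O12) = 497.443 g/mol; M(MnO) = 70.937 g/mol.
Moles MnO per formula unit = 0.33 Mn ÷ 1 = 0.3300.
MnO fraction = (0.3300 × 70.937) / 497.443 = 23.409/497.443 = 0.0471.

4.71 wt%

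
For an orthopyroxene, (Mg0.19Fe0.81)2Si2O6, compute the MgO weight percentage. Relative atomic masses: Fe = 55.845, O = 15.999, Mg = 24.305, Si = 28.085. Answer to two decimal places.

6.08 wt%

Formula mass = 251.869 g/mol.
0.38 Mg → 0.3800 mol MgO per formula unit; M(MgO) = 40.304, so MgO mass = 15.316 g.
15.316/251.869 × 100 = 6.08 wt%.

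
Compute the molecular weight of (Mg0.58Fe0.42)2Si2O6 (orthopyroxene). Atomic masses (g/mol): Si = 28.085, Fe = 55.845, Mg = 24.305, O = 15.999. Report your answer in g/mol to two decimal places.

227.27 g/mol

Mg: 1.16 × 24.305 = 28.1938
Fe: 0.84 × 55.845 = 46.9098
Si: 2 × 28.085 = 56.1700
O: 6 × 15.999 = 95.9940
Summing the contributions gives the formula mass.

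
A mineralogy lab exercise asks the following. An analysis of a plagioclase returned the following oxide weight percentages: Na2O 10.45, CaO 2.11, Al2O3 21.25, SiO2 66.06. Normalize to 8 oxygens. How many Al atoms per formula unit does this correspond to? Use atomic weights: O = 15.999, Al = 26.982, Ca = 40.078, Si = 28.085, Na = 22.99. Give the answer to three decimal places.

10.45 wt% Na2O ÷ 61.979 g/mol = 0.16861 mol, giving 0.33722 Na and 0.16861 O.
2.11 wt% CaO ÷ 56.077 g/mol = 0.03763 mol, giving 0.03763 Ca and 0.03763 O.
21.25 wt% Al2O3 ÷ 101.961 g/mol = 0.20841 mol, giving 0.41682 Al and 0.62523 O.
66.06 wt% SiO2 ÷ 60.083 g/mol = 1.09948 mol, giving 1.09948 Si and 2.19896 O.
Oxygen sums to 3.03043; scaling by 8/3.03043 = 2.63989 puts the formula on 8 O.
Al: 0.41682 × 2.63989 = 1.100 atoms per formula unit.

1.100 Al apfu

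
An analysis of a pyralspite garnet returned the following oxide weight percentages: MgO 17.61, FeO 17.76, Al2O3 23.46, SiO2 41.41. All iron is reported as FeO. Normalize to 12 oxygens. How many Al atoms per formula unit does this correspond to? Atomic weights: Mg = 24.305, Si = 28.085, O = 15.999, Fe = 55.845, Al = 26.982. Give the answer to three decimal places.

2.006 Al apfu

17.61 wt% MgO ÷ 40.304 g/mol = 0.43693 mol, giving 0.43693 Mg and 0.43693 O.
17.76 wt% FeO ÷ 71.844 g/mol = 0.24720 mol, giving 0.24720 Fe and 0.24720 O.
23.46 wt% Al2O3 ÷ 101.961 g/mol = 0.23009 mol, giving 0.46018 Al and 0.69027 O.
41.41 wt% SiO2 ÷ 60.083 g/mol = 0.68921 mol, giving 0.68921 Si and 1.37842 O.
Oxygen sums to 2.75282; scaling by 12/2.75282 = 4.35917 puts the formula on 12 O.
Al: 0.46018 × 4.35917 = 2.006 atoms per formula unit.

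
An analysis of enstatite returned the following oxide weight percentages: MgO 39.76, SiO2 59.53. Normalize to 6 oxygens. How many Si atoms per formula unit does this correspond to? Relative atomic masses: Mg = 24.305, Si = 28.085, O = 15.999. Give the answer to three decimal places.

2.003 Si apfu

MgO: 39.76/40.304 = 0.98650 mol → 0.98650 mol Mg, 0.98650 mol O.
SiO2: 59.53/60.083 = 0.99080 mol → 0.99080 mol Si, 1.98160 mol O.
Total oxygen = 2.96810 mol. Normalization factor = 6/2.96810 = 2.02150.
Si per 6 O = 0.99080 × 2.02150 = 2.003.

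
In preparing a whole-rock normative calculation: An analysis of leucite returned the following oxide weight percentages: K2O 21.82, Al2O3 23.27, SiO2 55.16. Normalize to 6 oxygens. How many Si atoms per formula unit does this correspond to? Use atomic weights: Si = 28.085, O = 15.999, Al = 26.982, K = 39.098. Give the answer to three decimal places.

2.001 Si apfu

21.82 wt% K2O ÷ 94.195 g/mol = 0.23165 mol, giving 0.46330 K and 0.23165 O.
23.27 wt% Al2O3 ÷ 101.961 g/mol = 0.22822 mol, giving 0.45644 Al and 0.68466 O.
55.16 wt% SiO2 ÷ 60.083 g/mol = 0.91806 mol, giving 0.91806 Si and 1.83612 O.
Oxygen sums to 2.75243; scaling by 6/2.75243 = 2.17989 puts the formula on 6 O.
Si: 0.91806 × 2.17989 = 2.001 atoms per formula unit.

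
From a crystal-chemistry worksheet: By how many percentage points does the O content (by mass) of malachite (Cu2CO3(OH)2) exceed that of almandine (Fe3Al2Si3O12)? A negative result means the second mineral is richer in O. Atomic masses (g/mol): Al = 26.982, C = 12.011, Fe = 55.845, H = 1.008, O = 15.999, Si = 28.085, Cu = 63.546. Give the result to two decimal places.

M(Cu2CO3(OH)2) = 221.114 g/mol, so wt% O = 79.995/221.114 × 100 = 36.18%.
M(Fe3Al2Si3O12) = 497.742 g/mol, so wt% O = 191.988/497.742 × 100 = 38.57%.
36.18 − 38.57 = -2.39 pp.

-2.39 percentage points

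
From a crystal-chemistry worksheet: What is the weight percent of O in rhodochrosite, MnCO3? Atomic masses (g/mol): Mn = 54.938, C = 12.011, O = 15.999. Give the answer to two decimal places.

M(MnCO3) = 114.946 g/mol.
O contributes 3 × 15.999 = 47.997 g per mole.
47.997/114.946 = 0.4176 → 41.76%.

41.76 wt%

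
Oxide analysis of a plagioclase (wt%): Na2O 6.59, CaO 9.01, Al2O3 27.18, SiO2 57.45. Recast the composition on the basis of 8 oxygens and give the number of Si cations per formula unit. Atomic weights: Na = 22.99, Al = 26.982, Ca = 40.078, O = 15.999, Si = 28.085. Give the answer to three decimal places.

Na2O (M=61.979): mol = 0.10633; Na = 0.21266, O = 0.10633.
CaO (M=56.077): mol = 0.16067; Ca = 0.16067, O = 0.16067.
Al2O3 (M=101.961): mol = 0.26657; Al = 0.53314, O = 0.79971.
SiO2 (M=60.083): mol = 0.95618; Si = 0.95618, O = 1.91236.
ΣO = 2.97907; factor = 8/ΣO = 2.68540.
Si apfu = 0.95618 × 2.68540 = 2.568.

2.568 Si apfu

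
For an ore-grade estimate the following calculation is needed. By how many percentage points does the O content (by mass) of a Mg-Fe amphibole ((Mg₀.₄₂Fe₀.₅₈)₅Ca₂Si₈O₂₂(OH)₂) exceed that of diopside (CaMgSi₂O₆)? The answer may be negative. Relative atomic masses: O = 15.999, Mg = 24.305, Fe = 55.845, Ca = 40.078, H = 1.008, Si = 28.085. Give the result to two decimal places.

First mineral: 383.976 g O in 903.819 g formula = 42.48 wt% O.
Second mineral: 95.994 g O in 216.547 g formula = 44.33 wt% O.
42.48% − 44.33% gives a difference of -1.85 percentage points.

-1.85 percentage points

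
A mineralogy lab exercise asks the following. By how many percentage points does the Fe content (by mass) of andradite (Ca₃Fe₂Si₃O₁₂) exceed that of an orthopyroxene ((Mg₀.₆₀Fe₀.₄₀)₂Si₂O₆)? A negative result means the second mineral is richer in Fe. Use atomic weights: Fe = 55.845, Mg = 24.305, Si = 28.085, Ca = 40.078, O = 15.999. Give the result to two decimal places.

2.21 percentage points

M(Ca₃Fe₂Si₃O₁₂) = 508.167 g/mol, so wt% Fe = 111.690/508.167 × 100 = 21.98%.
M((Mg₀.₆₀Fe₀.₄₀)₂Si₂O₆) = 226.006 g/mol, so wt% Fe = 44.676/226.006 × 100 = 19.77%.
21.98 − 19.77 = 2.21 pp.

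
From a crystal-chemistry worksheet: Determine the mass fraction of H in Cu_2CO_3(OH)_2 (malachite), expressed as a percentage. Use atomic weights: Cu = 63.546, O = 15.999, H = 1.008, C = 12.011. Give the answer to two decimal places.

0.91 wt%

M(Cu_2CO_3(OH)_2) = 221.114 g/mol.
H contributes 2 × 1.008 = 2.016 g per mole.
2.016/221.114 = 0.0091 → 0.91%.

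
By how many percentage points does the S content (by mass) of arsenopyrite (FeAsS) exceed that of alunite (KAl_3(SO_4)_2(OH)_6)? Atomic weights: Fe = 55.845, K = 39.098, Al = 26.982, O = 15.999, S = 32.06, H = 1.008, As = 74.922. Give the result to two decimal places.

S in FeAsS: molar mass 162.827 g/mol; 1×32.06 = 32.060 g → 19.69 wt%.
S in KAl_3(SO_4)_2(OH)_6: molar mass 414.198 g/mol; 2×32.06 = 64.120 g → 15.48 wt%.
Difference = 19.69 − 15.48 = 4.21 percentage points.

4.21 percentage points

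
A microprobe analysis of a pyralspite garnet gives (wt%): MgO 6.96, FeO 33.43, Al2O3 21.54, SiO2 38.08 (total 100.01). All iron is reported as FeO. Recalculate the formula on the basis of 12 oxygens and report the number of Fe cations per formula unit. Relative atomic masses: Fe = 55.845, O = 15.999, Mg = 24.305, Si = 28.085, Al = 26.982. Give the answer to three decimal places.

2.199 Fe apfu

MgO: 6.96/40.304 = 0.17269 mol → 0.17269 mol Mg, 0.17269 mol O.
FeO: 33.43/71.844 = 0.46531 mol → 0.46531 mol Fe, 0.46531 mol O.
Al2O3: 21.54/101.961 = 0.21126 mol → 0.42252 mol Al, 0.63378 mol O.
SiO2: 38.08/60.083 = 0.63379 mol → 0.63379 mol Si, 1.26758 mol O.
Total oxygen = 2.53936 mol. Normalization factor = 12/2.53936 = 4.72560.
Fe per 12 O = 0.46531 × 4.72560 = 2.199.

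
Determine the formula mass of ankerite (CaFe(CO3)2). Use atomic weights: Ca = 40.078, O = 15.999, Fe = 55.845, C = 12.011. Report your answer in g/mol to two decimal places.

215.94 g/mol

The formula mass is the sum 1×40.078 + 1×55.845 + 2×12.011 + 6×15.999.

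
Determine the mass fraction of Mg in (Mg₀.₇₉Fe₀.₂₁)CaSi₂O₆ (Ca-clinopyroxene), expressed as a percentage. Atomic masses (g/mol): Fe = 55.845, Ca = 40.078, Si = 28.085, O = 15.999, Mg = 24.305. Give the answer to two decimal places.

Molar mass of (Mg₀.₇₉Fe₀.₂₁)CaSi₂O₆: 0.79*24.305 + 0.21*55.845 + 1*40.078 + 2*28.085 + 6*15.999 = 223.170 g/mol.
Mass of Mg per formula unit: 0.79 × 24.305 = 19.201 g.
Weight fraction Mg = 19.201 / 223.170 = 0.0860.

8.60 wt%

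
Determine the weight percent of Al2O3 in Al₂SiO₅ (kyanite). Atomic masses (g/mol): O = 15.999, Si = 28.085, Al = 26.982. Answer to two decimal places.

Formula mass = 162.044 g/mol.
2 Al → 1.0000 mol Al2O3 per formula unit; M(Al2O3) = 101.961, so Al2O3 mass = 101.961 g.
101.961/162.044 × 100 = 62.92 wt%.

62.92 wt%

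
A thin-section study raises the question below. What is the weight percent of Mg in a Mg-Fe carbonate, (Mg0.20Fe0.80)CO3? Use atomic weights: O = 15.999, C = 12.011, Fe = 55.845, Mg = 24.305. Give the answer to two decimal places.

Molar mass of (Mg0.20Fe0.80)CO3: 0.20*24.305 + 0.80*55.845 + 1*12.011 + 3*15.999 = 109.545 g/mol.
Mass of Mg per formula unit: 0.20 × 24.305 = 4.861 g.
Weight fraction Mg = 4.861 / 109.545 = 0.0444.

4.44 mass %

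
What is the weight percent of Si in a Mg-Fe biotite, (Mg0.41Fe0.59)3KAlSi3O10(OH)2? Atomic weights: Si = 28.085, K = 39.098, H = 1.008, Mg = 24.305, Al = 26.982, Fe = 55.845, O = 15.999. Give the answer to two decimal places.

17.81 mass %

Formula mass = 1.23·24.305 + 1.77·55.845 + 1·39.098 + 1·26.982 + 3·28.085 + 12·15.999 + 2·1.008 = 473.080 g/mol, of which 84.255 g is Si.
So Si makes up 84.255/473.080 = 0.1781 of the mass, i.e. 17.81%.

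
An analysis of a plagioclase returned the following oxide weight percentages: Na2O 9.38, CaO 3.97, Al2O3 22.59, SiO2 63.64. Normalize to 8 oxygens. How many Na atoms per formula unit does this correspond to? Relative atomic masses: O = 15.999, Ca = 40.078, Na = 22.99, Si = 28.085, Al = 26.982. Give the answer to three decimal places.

Na2O: 9.38/61.979 = 0.15134 mol → 0.30268 mol Na, 0.15134 mol O.
CaO: 3.97/56.077 = 0.07080 mol → 0.07080 mol Ca, 0.07080 mol O.
Al2O3: 22.59/101.961 = 0.22156 mol → 0.44312 mol Al, 0.66468 mol O.
SiO2: 63.64/60.083 = 1.05920 mol → 1.05920 mol Si, 2.11840 mol O.
Total oxygen = 3.00522 mol. Normalization factor = 8/3.00522 = 2.66203.
Na per 8 O = 0.30268 × 2.66203 = 0.806.

0.806 Na apfu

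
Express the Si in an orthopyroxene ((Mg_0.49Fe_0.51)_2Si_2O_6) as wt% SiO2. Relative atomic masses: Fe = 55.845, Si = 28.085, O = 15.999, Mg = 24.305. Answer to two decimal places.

Molar mass of (Mg_0.49Fe_0.51)_2Si_2O_6 = 0.98*24.305 + 1.02*55.845 + 2*28.085 + 6*15.999 = 232.945 g/mol.
Each formula unit contains 2 Si, equivalent to 2/1 = 2.0000 mol SiO2.
M(SiO2) = 1×28.085 + 2×15.999 = 60.083 g/mol.
Mass of SiO2 per formula unit = 2.0000 × 60.083 = 120.166 g.
SiO2 wt% = 120.166 / 232.945 × 100 = 51.59%.

51.59 wt%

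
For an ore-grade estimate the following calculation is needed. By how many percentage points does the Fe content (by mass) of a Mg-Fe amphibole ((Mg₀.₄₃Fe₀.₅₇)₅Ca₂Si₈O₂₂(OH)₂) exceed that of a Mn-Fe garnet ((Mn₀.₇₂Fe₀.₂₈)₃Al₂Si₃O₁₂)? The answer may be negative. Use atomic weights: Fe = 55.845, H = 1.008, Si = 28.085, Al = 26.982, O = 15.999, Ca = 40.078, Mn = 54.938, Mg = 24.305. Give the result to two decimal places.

8.18 percentage points

M((Mg₀.₄₃Fe₀.₅₇)₅Ca₂Si₈O₂₂(OH)₂) = 902.242 g/mol, so wt% Fe = 159.158/902.242 × 100 = 17.64%.
M((Mn₀.₇₂Fe₀.₂₈)₃Al₂Si₃O₁₂) = 495.783 g/mol, so wt% Fe = 46.910/495.783 × 100 = 9.46%.
17.64 − 9.46 = 8.18 pp.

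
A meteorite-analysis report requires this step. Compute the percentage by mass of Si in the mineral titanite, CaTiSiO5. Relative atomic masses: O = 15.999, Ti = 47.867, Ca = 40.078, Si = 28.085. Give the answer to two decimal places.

14.33 wt%

Molar mass of CaTiSiO5: 1*40.078 + 1*47.867 + 1*28.085 + 5*15.999 = 196.025 g/mol.
Mass of Si per formula unit: 1 × 28.085 = 28.085 g.
Weight fraction Si = 28.085 / 196.025 = 0.1433.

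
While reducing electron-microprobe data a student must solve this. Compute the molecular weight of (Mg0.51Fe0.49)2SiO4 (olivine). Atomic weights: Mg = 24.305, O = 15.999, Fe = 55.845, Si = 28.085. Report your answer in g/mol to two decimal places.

The formula mass is the sum 1.02*24.305 + 0.98*55.845 + 1*28.085 + 4*15.999.

171.60 g/mol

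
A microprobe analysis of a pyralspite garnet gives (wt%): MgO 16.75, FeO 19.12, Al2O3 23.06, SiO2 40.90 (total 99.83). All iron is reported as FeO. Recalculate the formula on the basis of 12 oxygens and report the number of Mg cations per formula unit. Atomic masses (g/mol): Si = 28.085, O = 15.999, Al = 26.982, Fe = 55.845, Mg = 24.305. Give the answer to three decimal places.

MgO: 16.75/40.304 = 0.41559 mol → 0.41559 mol Mg, 0.41559 mol O.
FeO: 19.12/71.844 = 0.26613 mol → 0.26613 mol Fe, 0.26613 mol O.
Al2O3: 23.06/101.961 = 0.22616 mol → 0.45232 mol Al, 0.67848 mol O.
SiO2: 40.90/60.083 = 0.68072 mol → 0.68072 mol Si, 1.36144 mol O.
Total oxygen = 2.72164 mol. Normalization factor = 12/2.72164 = 4.40911.
Mg per 12 O = 0.41559 × 4.40911 = 1.832.

1.832 Mg apfu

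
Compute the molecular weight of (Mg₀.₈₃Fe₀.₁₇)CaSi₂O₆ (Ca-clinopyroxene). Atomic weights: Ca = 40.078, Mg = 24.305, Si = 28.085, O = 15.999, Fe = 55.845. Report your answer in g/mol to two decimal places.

The formula mass is the sum 0.83×24.305 + 0.17×55.845 + 1×40.078 + 2×28.085 + 6×15.999.

221.91 g/mol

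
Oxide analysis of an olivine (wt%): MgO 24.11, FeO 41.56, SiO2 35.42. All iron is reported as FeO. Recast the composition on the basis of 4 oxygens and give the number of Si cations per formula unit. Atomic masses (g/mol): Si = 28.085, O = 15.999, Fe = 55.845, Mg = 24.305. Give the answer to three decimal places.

MgO: 24.11/40.304 = 0.59820 mol → 0.59820 mol Mg, 0.59820 mol O.
FeO: 41.56/71.844 = 0.57848 mol → 0.57848 mol Fe, 0.57848 mol O.
SiO2: 35.42/60.083 = 0.58952 mol → 0.58952 mol Si, 1.17904 mol O.
Total oxygen = 2.35572 mol. Normalization factor = 4/2.35572 = 1.69799.
Si per 4 O = 0.58952 × 1.69799 = 1.001.

1.001 Si apfu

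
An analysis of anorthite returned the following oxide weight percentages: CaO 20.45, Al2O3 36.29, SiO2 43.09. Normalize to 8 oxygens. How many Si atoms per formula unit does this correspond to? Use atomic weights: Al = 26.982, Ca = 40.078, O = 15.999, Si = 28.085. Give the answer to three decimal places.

2.001 Si apfu

20.45 wt% CaO ÷ 56.077 g/mol = 0.36468 mol, giving 0.36468 Ca and 0.36468 O.
36.29 wt% Al2O3 ÷ 101.961 g/mol = 0.35592 mol, giving 0.71184 Al and 1.06776 O.
43.09 wt% SiO2 ÷ 60.083 g/mol = 0.71717 mol, giving 0.71717 Si and 1.43434 O.
Oxygen sums to 2.86678; scaling by 8/2.86678 = 2.79059 puts the formula on 8 O.
Si: 0.71717 × 2.79059 = 2.001 atoms per formula unit.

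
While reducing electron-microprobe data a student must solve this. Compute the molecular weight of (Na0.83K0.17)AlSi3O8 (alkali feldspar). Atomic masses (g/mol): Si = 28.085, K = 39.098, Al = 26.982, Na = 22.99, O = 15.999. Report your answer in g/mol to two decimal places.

264.96 g/mol

Na: 0.83 × 22.99 = 19.0817
K: 0.17 × 39.098 = 6.6467
Al: 1 × 26.982 = 26.9820
Si: 3 × 28.085 = 84.2550
O: 8 × 15.999 = 127.9920
Summing the contributions gives the formula mass.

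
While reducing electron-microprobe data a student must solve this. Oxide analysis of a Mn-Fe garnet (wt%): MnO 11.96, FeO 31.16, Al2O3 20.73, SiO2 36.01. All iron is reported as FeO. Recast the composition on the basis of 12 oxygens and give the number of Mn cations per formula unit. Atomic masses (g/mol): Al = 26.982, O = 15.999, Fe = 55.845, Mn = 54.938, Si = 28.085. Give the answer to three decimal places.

0.839 Mn apfu

MnO (M=70.937): mol = 0.16860; Mn = 0.16860, O = 0.16860.
FeO (M=71.844): mol = 0.43372; Fe = 0.43372, O = 0.43372.
Al2O3 (M=101.961): mol = 0.20331; Al = 0.40662, O = 0.60993.
SiO2 (M=60.083): mol = 0.59934; Si = 0.59934, O = 1.19868.
ΣO = 2.41093; factor = 12/ΣO = 4.97733.
Mn apfu = 0.16860 × 4.97733 = 0.839.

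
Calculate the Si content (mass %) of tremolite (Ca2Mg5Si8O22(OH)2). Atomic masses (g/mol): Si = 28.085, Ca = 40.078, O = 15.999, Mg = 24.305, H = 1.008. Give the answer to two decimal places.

Formula mass = 2*40.078 + 5*24.305 + 8*28.085 + 24*15.999 + 2*1.008 = 812.353 g/mol, of which 224.680 g is Si.
So Si makes up 224.680/812.353 = 0.2766 of the mass, i.e. 27.66%.

27.66 mass %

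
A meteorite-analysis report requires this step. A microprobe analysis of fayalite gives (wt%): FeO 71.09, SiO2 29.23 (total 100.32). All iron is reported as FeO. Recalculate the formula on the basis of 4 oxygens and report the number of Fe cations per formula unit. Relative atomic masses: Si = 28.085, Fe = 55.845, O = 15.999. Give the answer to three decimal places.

2.017 Fe apfu

FeO (M=71.844): mol = 0.98951; Fe = 0.98951, O = 0.98951.
SiO2 (M=60.083): mol = 0.48649; Si = 0.48649, O = 0.97298.
ΣO = 1.96249; factor = 4/ΣO = 2.03823.
Fe apfu = 0.98951 × 2.03823 = 2.017.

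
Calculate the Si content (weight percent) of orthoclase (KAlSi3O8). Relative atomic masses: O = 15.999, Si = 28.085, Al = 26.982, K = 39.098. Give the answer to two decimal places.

30.27 weight percent

Molar mass of KAlSi3O8: 1*39.098 + 1*26.982 + 3*28.085 + 8*15.999 = 278.327 g/mol.
Mass of Si per formula unit: 3 × 28.085 = 84.255 g.
Weight fraction Si = 84.255 / 278.327 = 0.3027.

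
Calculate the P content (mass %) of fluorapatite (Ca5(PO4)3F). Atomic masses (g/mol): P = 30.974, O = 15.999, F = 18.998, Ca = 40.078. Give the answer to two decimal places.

18.43 mass %

Formula mass = 5*40.078 + 3*30.974 + 12*15.999 + 1*18.998 = 504.298 g/mol, of which 92.922 g is P.
So P makes up 92.922/504.298 = 0.1843 of the mass, i.e. 18.43%.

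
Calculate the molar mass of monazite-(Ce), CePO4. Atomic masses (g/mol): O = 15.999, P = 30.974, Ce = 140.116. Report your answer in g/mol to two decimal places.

235.09 g/mol

The formula mass is the sum 1(140.116) + 1(30.974) + 4(15.999).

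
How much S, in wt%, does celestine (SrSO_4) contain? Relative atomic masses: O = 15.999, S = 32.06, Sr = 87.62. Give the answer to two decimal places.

M(SrSO_4) = 183.676 g/mol.
S contributes 1 × 32.06 = 32.060 g per mole.
32.060/183.676 = 0.1745 → 17.45%.

17.45 wt%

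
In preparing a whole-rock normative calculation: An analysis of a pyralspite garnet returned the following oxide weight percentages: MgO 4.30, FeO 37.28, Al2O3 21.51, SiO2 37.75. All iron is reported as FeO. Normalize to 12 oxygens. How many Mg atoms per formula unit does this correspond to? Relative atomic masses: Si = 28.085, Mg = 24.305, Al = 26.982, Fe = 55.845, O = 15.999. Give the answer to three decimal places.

0.509 Mg apfu

4.30 wt% MgO ÷ 40.304 g/mol = 0.10669 mol, giving 0.10669 Mg and 0.10669 O.
37.28 wt% FeO ÷ 71.844 g/mol = 0.51890 mol, giving 0.51890 Fe and 0.51890 O.
21.51 wt% Al2O3 ÷ 101.961 g/mol = 0.21096 mol, giving 0.42192 Al and 0.63288 O.
37.75 wt% SiO2 ÷ 60.083 g/mol = 0.62830 mol, giving 0.62830 Si and 1.25660 O.
Oxygen sums to 2.51507; scaling by 12/2.51507 = 4.77124 puts the formula on 12 O.
Mg: 0.10669 × 4.77124 = 0.509 atoms per formula unit.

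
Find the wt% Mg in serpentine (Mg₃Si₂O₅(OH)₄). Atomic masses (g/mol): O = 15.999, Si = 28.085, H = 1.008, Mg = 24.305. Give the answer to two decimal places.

26.31 wt%

Molar mass of Mg₃Si₂O₅(OH)₄: 3×24.305 + 2×28.085 + 9×15.999 + 4×1.008 = 277.108 g/mol.
Mass of Mg per formula unit: 3 × 24.305 = 72.915 g.
Weight fraction Mg = 72.915 / 277.108 = 0.2631.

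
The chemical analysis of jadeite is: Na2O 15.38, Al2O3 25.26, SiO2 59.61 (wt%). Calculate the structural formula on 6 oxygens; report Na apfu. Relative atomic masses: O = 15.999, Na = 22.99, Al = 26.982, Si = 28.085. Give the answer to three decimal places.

1.001 Na apfu

Na2O (M=61.979): mol = 0.24815; Na = 0.49630, O = 0.24815.
Al2O3 (M=101.961): mol = 0.24774; Al = 0.49548, O = 0.74322.
SiO2 (M=60.083): mol = 0.99213; Si = 0.99213, O = 1.98426.
ΣO = 2.97563; factor = 6/ΣO = 2.01638.
Na apfu = 0.49630 × 2.01638 = 1.001.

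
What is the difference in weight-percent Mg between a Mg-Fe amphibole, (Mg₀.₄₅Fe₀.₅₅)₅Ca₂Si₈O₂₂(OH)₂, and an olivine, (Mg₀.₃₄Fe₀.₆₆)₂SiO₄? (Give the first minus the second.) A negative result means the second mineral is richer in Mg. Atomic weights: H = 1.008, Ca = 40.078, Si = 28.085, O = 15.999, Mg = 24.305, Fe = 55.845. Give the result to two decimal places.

-2.98 percentage points

First mineral: 54.686 g Mg in 899.088 g formula = 6.08 wt% Mg.
Second mineral: 16.527 g Mg in 182.324 g formula = 9.06 wt% Mg.
6.08% − 9.06% gives a difference of -2.98 percentage points.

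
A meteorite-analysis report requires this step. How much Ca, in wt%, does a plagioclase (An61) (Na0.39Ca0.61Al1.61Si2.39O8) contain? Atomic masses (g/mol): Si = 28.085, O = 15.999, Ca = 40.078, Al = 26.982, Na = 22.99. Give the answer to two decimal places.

8.99 wt%

Molar mass of Na0.39Ca0.61Al1.61Si2.39O8: 0.39·22.99 + 0.61·40.078 + 1.61·26.982 + 2.39·28.085 + 8·15.999 = 271.970 g/mol.
Mass of Ca per formula unit: 0.61 × 40.078 = 24.448 g.
Weight fraction Ca = 24.448 / 271.970 = 0.0899.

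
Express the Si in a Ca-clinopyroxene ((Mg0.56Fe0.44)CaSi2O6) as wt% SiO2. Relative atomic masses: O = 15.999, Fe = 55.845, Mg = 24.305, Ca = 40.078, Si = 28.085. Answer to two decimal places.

Molar mass of (Mg0.56Fe0.44)CaSi2O6 = 0.56·24.305 + 0.44·55.845 + 1·40.078 + 2·28.085 + 6·15.999 = 230.425 g/mol.
Each formula unit contains 2 Si, equivalent to 2/1 = 2.0000 mol SiO2.
M(SiO2) = 1×28.085 + 2×15.999 = 60.083 g/mol.
Mass of SiO2 per formula unit = 2.0000 × 60.083 = 120.166 g.
SiO2 wt% = 120.166 / 230.425 × 100 = 52.15%.

52.15 wt%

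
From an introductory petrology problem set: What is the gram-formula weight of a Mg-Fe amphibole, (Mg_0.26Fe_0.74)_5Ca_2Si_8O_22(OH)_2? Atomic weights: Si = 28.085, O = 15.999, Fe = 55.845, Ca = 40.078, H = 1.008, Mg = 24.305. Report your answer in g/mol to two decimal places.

929.05 g/mol

M = 1.30×24.305 + 3.70×55.845 + 2×40.078 + 8×28.085 + 24×15.999 + 2×1.008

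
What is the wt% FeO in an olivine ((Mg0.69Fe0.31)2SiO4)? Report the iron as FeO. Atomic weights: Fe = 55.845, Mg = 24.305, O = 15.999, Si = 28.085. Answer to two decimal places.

M((Mg0.69Fe0.31)2SiO4) = 160.246 g/mol; M(FeO) = 71.844 g/mol.
Moles FeO per formula unit = 0.62 Fe ÷ 1 = 0.6200.
FeO fraction = (0.6200 × 71.844) / 160.246 = 44.543/160.246 = 0.2780.

27.80 wt%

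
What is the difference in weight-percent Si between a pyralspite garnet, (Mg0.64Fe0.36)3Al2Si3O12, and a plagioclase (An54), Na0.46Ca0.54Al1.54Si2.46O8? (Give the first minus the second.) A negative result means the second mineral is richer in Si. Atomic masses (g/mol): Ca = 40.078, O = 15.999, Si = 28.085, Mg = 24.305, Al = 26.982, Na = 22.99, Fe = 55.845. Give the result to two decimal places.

-6.24 percentage points

First mineral: 84.255 g Si in 437.185 g formula = 19.27 wt% Si.
Second mineral: 69.089 g Si in 270.851 g formula = 25.51 wt% Si.
19.27% − 25.51% gives a difference of -6.24 percentage points.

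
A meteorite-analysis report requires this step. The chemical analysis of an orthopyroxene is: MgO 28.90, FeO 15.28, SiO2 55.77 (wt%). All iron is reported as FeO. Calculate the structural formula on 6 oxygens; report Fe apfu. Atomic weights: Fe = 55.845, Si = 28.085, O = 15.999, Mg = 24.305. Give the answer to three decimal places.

28.90 wt% MgO ÷ 40.304 g/mol = 0.71705 mol, giving 0.71705 Mg and 0.71705 O.
15.28 wt% FeO ÷ 71.844 g/mol = 0.21268 mol, giving 0.21268 Fe and 0.21268 O.
55.77 wt% SiO2 ÷ 60.083 g/mol = 0.92822 mol, giving 0.92822 Si and 1.85644 O.
Oxygen sums to 2.78617; scaling by 6/2.78617 = 2.15349 puts the formula on 6 O.
Fe: 0.21268 × 2.15349 = 0.458 atoms per formula unit.

0.458 Fe apfu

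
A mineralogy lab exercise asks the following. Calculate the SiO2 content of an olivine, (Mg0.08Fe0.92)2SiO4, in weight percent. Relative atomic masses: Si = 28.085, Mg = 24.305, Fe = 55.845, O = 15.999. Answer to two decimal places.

30.23 wt%

Formula mass = 198.725 g/mol.
1 Si → 1.0000 mol SiO2 per formula unit; M(SiO2) = 60.083, so SiO2 mass = 60.083 g.
60.083/198.725 × 100 = 30.23 wt%.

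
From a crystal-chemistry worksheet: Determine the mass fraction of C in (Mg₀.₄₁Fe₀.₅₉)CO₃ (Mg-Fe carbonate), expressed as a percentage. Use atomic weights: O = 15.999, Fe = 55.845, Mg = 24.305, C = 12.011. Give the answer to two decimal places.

11.67 mass %

Formula mass = 0.41*24.305 + 0.59*55.845 + 1*12.011 + 3*15.999 = 102.922 g/mol, of which 12.011 g is C.
So C makes up 12.011/102.922 = 0.1167 of the mass, i.e. 11.67%.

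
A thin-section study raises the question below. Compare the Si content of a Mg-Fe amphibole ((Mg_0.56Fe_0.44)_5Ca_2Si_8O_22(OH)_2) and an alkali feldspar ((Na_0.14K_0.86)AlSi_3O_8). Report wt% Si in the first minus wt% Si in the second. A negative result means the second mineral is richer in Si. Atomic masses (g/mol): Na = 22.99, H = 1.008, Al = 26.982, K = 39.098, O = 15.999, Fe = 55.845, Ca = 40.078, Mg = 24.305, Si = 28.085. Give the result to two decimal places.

Si in (Mg_0.56Fe_0.44)_5Ca_2Si_8O_22(OH)_2: molar mass 881.741 g/mol; 8×28.085 = 224.680 g → 25.48 wt%.
Si in (Na_0.14K_0.86)AlSi_3O_8: molar mass 276.072 g/mol; 3×28.085 = 84.255 g → 30.52 wt%.
Difference = 25.48 − 30.52 = -5.04 percentage points.

-5.04 percentage points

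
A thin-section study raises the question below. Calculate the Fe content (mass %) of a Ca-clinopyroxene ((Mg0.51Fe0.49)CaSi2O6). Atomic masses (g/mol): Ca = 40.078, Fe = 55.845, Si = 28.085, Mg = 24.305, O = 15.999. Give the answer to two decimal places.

M((Mg0.51Fe0.49)CaSi2O6) = 232.002 g/mol.
Fe contributes 0.49 × 55.845 = 27.364 g per mole.
27.364/232.002 = 0.1179 → 11.79%.

11.79 mass %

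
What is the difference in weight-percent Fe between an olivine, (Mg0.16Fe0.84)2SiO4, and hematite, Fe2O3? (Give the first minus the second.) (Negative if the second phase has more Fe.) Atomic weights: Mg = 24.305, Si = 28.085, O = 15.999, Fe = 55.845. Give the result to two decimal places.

First mineral: 93.820 g Fe in 193.678 g formula = 48.44 wt% Fe.
Second mineral: 111.690 g Fe in 159.687 g formula = 69.94 wt% Fe.
48.44% − 69.94% gives a difference of -21.50 percentage points.

-21.50 percentage points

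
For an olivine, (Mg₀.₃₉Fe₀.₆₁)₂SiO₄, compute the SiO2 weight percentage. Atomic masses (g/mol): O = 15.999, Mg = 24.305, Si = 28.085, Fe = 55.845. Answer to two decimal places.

33.53 wt%

Formula mass = 179.170 g/mol.
1 Si → 1.0000 mol SiO2 per formula unit; M(SiO2) = 60.083, so SiO2 mass = 60.083 g.
60.083/179.170 × 100 = 33.53 wt%.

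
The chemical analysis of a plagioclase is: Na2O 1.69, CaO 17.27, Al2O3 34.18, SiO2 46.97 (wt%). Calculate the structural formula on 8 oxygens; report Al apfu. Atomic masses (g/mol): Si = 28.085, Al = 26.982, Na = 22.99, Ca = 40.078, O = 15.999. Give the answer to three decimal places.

1.69 wt% Na2O ÷ 61.979 g/mol = 0.02727 mol, giving 0.05454 Na and 0.02727 O.
17.27 wt% CaO ÷ 56.077 g/mol = 0.30797 mol, giving 0.30797 Ca and 0.30797 O.
34.18 wt% Al2O3 ÷ 101.961 g/mol = 0.33523 mol, giving 0.67046 Al and 1.00569 O.
46.97 wt% SiO2 ÷ 60.083 g/mol = 0.78175 mol, giving 0.78175 Si and 1.56350 O.
Oxygen sums to 2.90443; scaling by 8/2.90443 = 2.75441 puts the formula on 8 O.
Al: 0.67046 × 2.75441 = 1.847 atoms per formula unit.

1.847 Al apfu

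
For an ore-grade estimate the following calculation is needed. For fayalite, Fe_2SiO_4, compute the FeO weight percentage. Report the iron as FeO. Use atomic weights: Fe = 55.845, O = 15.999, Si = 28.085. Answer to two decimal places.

Formula mass = 203.771 g/mol.
2 Fe → 2.0000 mol FeO per formula unit; M(FeO) = 71.844, so FeO mass = 143.688 g.
143.688/203.771 × 100 = 70.51 wt%.

70.51 wt%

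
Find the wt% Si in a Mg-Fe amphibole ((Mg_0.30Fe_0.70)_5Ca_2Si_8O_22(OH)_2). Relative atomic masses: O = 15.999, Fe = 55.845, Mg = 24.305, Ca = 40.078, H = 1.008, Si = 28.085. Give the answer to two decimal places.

24.35 wt%

Molar mass of (Mg_0.30Fe_0.70)_5Ca_2Si_8O_22(OH)_2: 1.50·24.305 + 3.50·55.845 + 2·40.078 + 8·28.085 + 24·15.999 + 2·1.008 = 922.743 g/mol.
Mass of Si per formula unit: 8 × 28.085 = 224.680 g.
Weight fraction Si = 224.680 / 922.743 = 0.2435.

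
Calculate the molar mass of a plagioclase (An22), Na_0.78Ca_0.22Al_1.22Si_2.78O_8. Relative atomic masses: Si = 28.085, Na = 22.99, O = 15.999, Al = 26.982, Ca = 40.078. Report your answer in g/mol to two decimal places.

M = 0.78·22.99 + 0.22·40.078 + 1.22·26.982 + 2.78·28.085 + 8·15.999

265.74 g/mol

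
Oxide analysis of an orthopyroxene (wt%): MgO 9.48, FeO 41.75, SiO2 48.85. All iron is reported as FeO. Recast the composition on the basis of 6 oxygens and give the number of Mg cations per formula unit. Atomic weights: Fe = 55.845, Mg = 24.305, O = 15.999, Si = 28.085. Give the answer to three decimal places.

0.578 Mg apfu

MgO: 9.48/40.304 = 0.23521 mol → 0.23521 mol Mg, 0.23521 mol O.
FeO: 41.75/71.844 = 0.58112 mol → 0.58112 mol Fe, 0.58112 mol O.
SiO2: 48.85/60.083 = 0.81304 mol → 0.81304 mol Si, 1.62608 mol O.
Total oxygen = 2.44241 mol. Normalization factor = 6/2.44241 = 2.45659.
Mg per 6 O = 0.23521 × 2.45659 = 0.578.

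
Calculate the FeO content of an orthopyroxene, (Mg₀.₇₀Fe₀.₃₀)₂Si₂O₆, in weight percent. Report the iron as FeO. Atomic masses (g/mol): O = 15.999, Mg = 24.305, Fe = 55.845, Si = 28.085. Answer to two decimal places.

M((Mg₀.₇₀Fe₀.₃₀)₂Si₂O₆) = 219.698 g/mol; M(FeO) = 71.844 g/mol.
Moles FeO per formula unit = 0.60 Fe ÷ 1 = 0.6000.
FeO fraction = (0.6000 × 71.844) / 219.698 = 43.106/219.698 = 0.1962.

19.62 wt%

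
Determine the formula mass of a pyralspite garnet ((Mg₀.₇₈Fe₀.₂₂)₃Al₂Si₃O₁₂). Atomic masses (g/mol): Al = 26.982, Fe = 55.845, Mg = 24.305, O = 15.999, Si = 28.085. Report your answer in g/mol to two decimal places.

423.94 g/mol

Mg: 2.34 × 24.305 = 56.8737
Fe: 0.66 × 55.845 = 36.8577
Al: 2 × 26.982 = 53.9640
Si: 3 × 28.085 = 84.2550
O: 12 × 15.999 = 191.9880
Summing the contributions gives the formula mass.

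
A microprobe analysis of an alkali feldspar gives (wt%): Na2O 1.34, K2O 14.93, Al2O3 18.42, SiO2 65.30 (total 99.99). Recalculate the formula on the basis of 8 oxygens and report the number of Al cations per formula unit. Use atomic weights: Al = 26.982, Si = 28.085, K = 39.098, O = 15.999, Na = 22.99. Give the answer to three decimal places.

0.998 Al apfu

Na2O (M=61.979): mol = 0.02162; Na = 0.04324, O = 0.02162.
K2O (M=94.195): mol = 0.15850; K = 0.31700, O = 0.15850.
Al2O3 (M=101.961): mol = 0.18066; Al = 0.36132, O = 0.54198.
SiO2 (M=60.083): mol = 1.08683; Si = 1.08683, O = 2.17366.
ΣO = 2.89576; factor = 8/ΣO = 2.76266.
Al apfu = 0.36132 × 2.76266 = 0.998.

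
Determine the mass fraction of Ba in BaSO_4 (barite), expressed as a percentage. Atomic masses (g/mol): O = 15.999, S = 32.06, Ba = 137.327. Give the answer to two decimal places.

Molar mass of BaSO_4: 1×137.327 + 1×32.06 + 4×15.999 = 233.383 g/mol.
Mass of Ba per formula unit: 1 × 137.327 = 137.327 g.
Weight fraction Ba = 137.327 / 233.383 = 0.5884.

58.84 weight percent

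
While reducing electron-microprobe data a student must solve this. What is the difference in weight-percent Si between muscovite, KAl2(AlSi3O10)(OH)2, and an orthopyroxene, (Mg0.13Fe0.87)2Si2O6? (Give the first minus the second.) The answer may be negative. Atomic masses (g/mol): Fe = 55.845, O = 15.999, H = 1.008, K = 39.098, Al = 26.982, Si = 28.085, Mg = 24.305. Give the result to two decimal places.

-0.82 percentage points

Si in KAl2(AlSi3O10)(OH)2: molar mass 398.303 g/mol; 3×28.085 = 84.255 g → 21.15 wt%.
Si in (Mg0.13Fe0.87)2Si2O6: molar mass 255.654 g/mol; 2×28.085 = 56.170 g → 21.97 wt%.
Difference = 21.15 − 21.97 = -0.82 percentage points.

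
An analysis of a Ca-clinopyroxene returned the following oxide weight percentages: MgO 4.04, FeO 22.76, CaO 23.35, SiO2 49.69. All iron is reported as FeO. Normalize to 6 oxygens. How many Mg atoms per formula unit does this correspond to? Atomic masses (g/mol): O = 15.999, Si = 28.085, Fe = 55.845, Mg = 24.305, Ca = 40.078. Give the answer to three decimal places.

4.04 wt% MgO ÷ 40.304 g/mol = 0.10024 mol, giving 0.10024 Mg and 0.10024 O.
22.76 wt% FeO ÷ 71.844 g/mol = 0.31680 mol, giving 0.31680 Fe and 0.31680 O.
23.35 wt% CaO ÷ 56.077 g/mol = 0.41639 mol, giving 0.41639 Ca and 0.41639 O.
49.69 wt% SiO2 ÷ 60.083 g/mol = 0.82702 mol, giving 0.82702 Si and 1.65404 O.
Oxygen sums to 2.48747; scaling by 6/2.48747 = 2.41209 puts the formula on 6 O.
Mg: 0.10024 × 2.41209 = 0.242 atoms per formula unit.

0.242 Mg apfu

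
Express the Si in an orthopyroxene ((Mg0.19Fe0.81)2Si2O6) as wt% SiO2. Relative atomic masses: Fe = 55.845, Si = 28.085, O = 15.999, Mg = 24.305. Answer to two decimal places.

M((Mg0.19Fe0.81)2Si2O6) = 251.869 g/mol; M(SiO2) = 60.083 g/mol.
Moles SiO2 per formula unit = 2 Si ÷ 1 = 2.0000.
SiO2 fraction = (2.0000 × 60.083) / 251.869 = 120.166/251.869 = 0.4771.

47.71 wt%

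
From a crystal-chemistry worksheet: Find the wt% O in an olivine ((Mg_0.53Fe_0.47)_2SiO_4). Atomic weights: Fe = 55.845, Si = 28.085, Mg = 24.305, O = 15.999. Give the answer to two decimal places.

37.57 weight percent

Formula mass = 1.06·24.305 + 0.94·55.845 + 1·28.085 + 4·15.999 = 170.339 g/mol, of which 63.996 g is O.
So O makes up 63.996/170.339 = 0.3757 of the mass, i.e. 37.57%.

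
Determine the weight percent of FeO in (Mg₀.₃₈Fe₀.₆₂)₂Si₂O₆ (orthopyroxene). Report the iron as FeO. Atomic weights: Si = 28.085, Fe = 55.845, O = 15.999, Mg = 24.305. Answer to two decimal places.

37.14 wt%

Molar mass of (Mg₀.₃₈Fe₀.₆₂)₂Si₂O₆ = 0.76*24.305 + 1.24*55.845 + 2*28.085 + 6*15.999 = 239.884 g/mol.
Each formula unit contains 1.24 Fe, equivalent to 1.24/1 = 1.2400 mol FeO.
M(FeO) = 1×55.845 + 1×15.999 = 71.844 g/mol.
Mass of FeO per formula unit = 1.2400 × 71.844 = 89.087 g.
FeO wt% = 89.087 / 239.884 × 100 = 37.14%.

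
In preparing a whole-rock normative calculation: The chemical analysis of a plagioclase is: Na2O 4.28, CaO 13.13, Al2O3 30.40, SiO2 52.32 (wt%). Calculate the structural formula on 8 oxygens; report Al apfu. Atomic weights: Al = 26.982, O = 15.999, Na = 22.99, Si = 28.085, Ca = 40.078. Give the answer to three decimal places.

1.623 Al apfu

4.28 wt% Na2O ÷ 61.979 g/mol = 0.06906 mol, giving 0.13812 Na and 0.06906 O.
13.13 wt% CaO ÷ 56.077 g/mol = 0.23414 mol, giving 0.23414 Ca and 0.23414 O.
30.40 wt% Al2O3 ÷ 101.961 g/mol = 0.29815 mol, giving 0.59630 Al and 0.89445 O.
52.32 wt% SiO2 ÷ 60.083 g/mol = 0.87080 mol, giving 0.87080 Si and 1.74160 O.
Oxygen sums to 2.93925; scaling by 8/2.93925 = 2.72178 puts the formula on 8 O.
Al: 0.59630 × 2.72178 = 1.623 atoms per formula unit.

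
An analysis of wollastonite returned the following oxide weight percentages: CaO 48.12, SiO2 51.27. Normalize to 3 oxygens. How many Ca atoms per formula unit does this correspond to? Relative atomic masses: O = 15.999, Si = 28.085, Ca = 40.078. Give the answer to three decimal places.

48.12 wt% CaO ÷ 56.077 g/mol = 0.85811 mol, giving 0.85811 Ca and 0.85811 O.
51.27 wt% SiO2 ÷ 60.083 g/mol = 0.85332 mol, giving 0.85332 Si and 1.70664 O.
Oxygen sums to 2.56475; scaling by 3/2.56475 = 1.16970 puts the formula on 3 O.
Ca: 0.85811 × 1.16970 = 1.004 atoms per formula unit.

1.004 Ca apfu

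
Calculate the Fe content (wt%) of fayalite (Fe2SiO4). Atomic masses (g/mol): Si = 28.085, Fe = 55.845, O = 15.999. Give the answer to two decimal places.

Formula mass = 2×55.845 + 1×28.085 + 4×15.999 = 203.771 g/mol, of which 111.690 g is Fe.
So Fe makes up 111.690/203.771 = 0.5481 of the mass, i.e. 54.81%.

54.81 wt%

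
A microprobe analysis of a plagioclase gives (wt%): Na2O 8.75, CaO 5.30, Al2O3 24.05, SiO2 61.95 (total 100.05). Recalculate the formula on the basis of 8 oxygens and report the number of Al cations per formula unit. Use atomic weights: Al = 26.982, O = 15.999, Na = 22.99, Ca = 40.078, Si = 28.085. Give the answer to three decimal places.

1.256 Al apfu

8.75 wt% Na2O ÷ 61.979 g/mol = 0.14118 mol, giving 0.28236 Na and 0.14118 O.
5.30 wt% CaO ÷ 56.077 g/mol = 0.09451 mol, giving 0.09451 Ca and 0.09451 O.
24.05 wt% Al2O3 ÷ 101.961 g/mol = 0.23587 mol, giving 0.47174 Al and 0.70761 O.
61.95 wt% SiO2 ÷ 60.083 g/mol = 1.03107 mol, giving 1.03107 Si and 2.06214 O.
Oxygen sums to 3.00544; scaling by 8/3.00544 = 2.66184 puts the formula on 8 O.
Al: 0.47174 × 2.66184 = 1.256 atoms per formula unit.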